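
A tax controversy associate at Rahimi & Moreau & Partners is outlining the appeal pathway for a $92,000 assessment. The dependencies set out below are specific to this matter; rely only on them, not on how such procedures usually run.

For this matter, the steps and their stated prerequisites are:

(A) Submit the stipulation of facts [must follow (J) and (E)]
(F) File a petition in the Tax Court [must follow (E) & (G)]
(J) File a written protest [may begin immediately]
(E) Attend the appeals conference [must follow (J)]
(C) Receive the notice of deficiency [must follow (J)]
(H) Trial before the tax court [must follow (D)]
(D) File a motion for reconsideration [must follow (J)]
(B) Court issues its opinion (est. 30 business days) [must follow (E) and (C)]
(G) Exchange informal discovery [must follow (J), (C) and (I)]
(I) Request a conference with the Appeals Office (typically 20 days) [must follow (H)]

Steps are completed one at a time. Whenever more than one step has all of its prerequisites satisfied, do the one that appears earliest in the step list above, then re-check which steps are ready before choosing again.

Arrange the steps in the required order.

(J) has no prerequisites → (J) first.
Now (E), (C) and (D) have their prerequisites met. (E) is listed earlier, so (E) next.
(A), (C) and (D) are all available; (A) is listed earlier → (A).
Now (C) and (D) have their prerequisites met. (C) is listed earlier, so (C) next.
(B) now also ready, so the ready set is {(D), (B)}; (D) is listed earlier → (D).
Now (H) and (B) have their prerequisites met. (H) is listed earlier, so (H) next.
Ready: (B) and (I). (B) is listed earlier → (B).
That leaves (I) as the only ready step → (I).
(G) needed (J), (C) and (I), now all done → (G).
Next only (F) has its prerequisites met → (F).

(J) (E) (A) (C) (D) (H) (B) (I) (G) (F)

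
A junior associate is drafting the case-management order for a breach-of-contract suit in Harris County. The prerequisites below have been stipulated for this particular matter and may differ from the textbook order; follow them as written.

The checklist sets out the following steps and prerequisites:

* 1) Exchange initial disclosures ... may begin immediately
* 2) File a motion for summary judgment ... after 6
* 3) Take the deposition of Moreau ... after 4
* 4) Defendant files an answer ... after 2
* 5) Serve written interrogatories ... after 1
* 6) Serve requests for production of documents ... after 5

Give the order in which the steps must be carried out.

1, 5, 6, 2, 4, 3

Only 1 has no prerequisites, so it is first.
That leaves 5 as the only ready step → 5.
6 needed 5, now all done → 6.
2 is the only step now ready → 2.
That leaves 4 as the only ready step → 4.
3 needed 4, now all done → 3.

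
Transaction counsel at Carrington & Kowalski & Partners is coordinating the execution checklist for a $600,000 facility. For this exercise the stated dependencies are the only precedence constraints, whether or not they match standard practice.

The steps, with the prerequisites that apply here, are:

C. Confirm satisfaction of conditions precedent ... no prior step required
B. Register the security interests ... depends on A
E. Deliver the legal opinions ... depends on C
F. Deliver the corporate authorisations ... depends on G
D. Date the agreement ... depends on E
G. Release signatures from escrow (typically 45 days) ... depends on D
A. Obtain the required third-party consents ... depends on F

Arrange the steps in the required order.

C → E → D → G → F → A → B

Only C has no prerequisites, so it is first.
That leaves E as the only ready step → E.
D is the only step now ready → D.
Next only G has its prerequisites met → G.
F needed G, now all done → F.
A is the only step now ready → A.
Next only B has its prerequisites met → B.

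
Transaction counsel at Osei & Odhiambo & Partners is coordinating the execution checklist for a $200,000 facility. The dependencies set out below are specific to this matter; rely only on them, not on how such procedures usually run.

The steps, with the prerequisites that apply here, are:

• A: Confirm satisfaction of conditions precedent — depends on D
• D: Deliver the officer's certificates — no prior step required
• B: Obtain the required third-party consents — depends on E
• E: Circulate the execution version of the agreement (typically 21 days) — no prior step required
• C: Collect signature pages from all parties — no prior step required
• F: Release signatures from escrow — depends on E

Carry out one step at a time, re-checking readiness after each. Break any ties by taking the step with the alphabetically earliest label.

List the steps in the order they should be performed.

Nothing is required for C, D and E. C has the earlier label → C first.
Ready: D and E. D has the earlier label → D.
Now A and E have their prerequisites met. A has the earlier label, so A next.
That leaves E as the only ready step → E.
Ready: B and F. B has the earlier label → B.
Next only F has its prerequisites met → F.

C, D, A, E, B, F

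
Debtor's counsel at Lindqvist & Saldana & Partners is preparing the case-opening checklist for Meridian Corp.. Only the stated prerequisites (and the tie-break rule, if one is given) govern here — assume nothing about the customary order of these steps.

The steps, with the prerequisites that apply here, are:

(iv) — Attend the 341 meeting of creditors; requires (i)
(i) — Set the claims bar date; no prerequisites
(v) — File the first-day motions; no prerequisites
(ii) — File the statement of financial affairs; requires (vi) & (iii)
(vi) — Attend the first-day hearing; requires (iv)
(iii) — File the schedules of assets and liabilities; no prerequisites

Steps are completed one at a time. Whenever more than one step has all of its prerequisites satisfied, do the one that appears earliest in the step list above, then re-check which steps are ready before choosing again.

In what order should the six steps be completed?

Nothing is required for (i), (v) and (iii). (i) is listed earlier → (i) first.
Now (iv), (v) and (iii) have their prerequisites met. (iv) is listed earlier, so (iv) next.
Now (v), (vi) and (iii) have their prerequisites met. (v) is listed earlier, so (v) next.
(vi) and (iii) are both available; (vi) is listed earlier → (vi).
Next only (iii) has its prerequisites met → (iii).
(ii) is the only step now ready → (ii).

(i) → (iv) → (v) → (vi) → (iii) → (ii)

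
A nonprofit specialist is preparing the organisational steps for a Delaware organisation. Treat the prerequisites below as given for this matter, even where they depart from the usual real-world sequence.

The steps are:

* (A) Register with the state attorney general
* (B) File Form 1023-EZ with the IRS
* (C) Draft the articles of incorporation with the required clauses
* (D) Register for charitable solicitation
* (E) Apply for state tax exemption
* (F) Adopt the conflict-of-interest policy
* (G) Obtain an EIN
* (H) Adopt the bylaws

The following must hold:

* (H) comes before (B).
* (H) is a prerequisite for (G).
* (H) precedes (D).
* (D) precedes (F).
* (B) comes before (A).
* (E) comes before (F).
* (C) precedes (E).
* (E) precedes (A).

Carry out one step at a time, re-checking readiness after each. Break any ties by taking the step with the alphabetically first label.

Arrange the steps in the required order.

(C), (E), (H), (B), (A), (D), (F), (G)

Nothing is required for (C) and (H). (C) has the earlier label → (C) first.
(E) and (H) are both available; (E) has the earlier label → (E).
Next only (H) has its prerequisites met → (H).
Ready: (B), (D) and (G). (B) has the earlier label → (B).
(A) now also ready, so the ready set is {(A), (D), (G)}; (A) has the earlier label → (A).
(D) and (G) are both available; (D) has the earlier label → (D).
Ready: (F) and (G). (F) has the earlier label → (F).
(G) needed (H), now all done → (G).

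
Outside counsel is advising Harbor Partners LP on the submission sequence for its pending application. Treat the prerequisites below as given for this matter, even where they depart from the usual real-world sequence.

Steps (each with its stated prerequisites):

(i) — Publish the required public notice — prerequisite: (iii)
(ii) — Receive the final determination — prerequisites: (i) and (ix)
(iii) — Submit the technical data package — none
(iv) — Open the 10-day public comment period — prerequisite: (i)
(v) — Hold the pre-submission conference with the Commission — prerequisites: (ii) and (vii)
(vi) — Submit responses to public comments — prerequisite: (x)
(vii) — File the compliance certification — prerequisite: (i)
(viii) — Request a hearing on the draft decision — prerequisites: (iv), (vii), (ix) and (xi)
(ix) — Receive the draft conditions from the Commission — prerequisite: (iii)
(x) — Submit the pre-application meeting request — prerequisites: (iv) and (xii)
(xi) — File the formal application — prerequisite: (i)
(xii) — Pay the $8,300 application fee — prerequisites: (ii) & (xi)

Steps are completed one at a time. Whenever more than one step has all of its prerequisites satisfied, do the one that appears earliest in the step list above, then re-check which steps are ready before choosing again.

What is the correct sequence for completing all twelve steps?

(iii) has no prerequisites → (iii) first.
Now (i) and (ix) have their prerequisites met. (i) is listed earlier, so (i) next.
Now (iv), (vii), (ix) and (xi) have their prerequisites met. (iv) is listed earlier, so (iv) next.
(vii), (ix) and (xi) are all available; (vii) is listed earlier → (vii).
Now (ix) and (xi) have their prerequisites met. (ix) is listed earlier, so (ix) next.
(ii) now also ready, so the ready set is {(ii), (xi)}; (ii) is listed earlier → (ii).
(v) and (xi) are both available; (v) is listed earlier → (v).
(xi) needed (i), now all done → (xi).
Ready: (viii) and (xii). (viii) is listed earlier → (viii).
(xii) needed (ii) and (xi), now all done → (xii).
(x) needed (iv) and (xii), now all done → (x).
Next only (vi) has its prerequisites met → (vi).

(iii), (i), (iv), (vii), (ix), (ii), (v), (xi), (viii), (xii), (x), (vi)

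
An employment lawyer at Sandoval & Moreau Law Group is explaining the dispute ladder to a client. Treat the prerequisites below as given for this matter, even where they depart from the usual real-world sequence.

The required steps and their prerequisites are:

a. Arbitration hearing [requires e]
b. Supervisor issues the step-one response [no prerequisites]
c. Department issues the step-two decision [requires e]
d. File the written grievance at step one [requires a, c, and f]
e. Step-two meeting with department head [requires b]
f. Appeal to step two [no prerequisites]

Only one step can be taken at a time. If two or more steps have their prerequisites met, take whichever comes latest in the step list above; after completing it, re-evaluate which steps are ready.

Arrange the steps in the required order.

f and b have no prerequisites; f is listed later, so f is first.
Next only b has its prerequisites met → b.
e needed b, now all done → e.
Now c and a have their prerequisites met. c is listed later, so c next.
a is the only step now ready → a.
d needed f, c and a, now all done → d.

f, b, e, c, a, d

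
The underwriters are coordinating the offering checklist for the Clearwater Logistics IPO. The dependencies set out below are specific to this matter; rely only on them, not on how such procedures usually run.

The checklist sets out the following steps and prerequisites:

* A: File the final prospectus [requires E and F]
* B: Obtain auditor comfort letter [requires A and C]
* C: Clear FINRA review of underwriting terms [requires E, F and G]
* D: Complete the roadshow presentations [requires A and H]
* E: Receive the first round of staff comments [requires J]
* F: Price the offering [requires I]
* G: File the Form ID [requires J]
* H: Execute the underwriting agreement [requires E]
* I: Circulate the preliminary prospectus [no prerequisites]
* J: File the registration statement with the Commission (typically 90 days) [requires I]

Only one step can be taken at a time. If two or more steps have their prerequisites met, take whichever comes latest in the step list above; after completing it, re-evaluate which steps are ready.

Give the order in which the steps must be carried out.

I, J, G, F, E, H, C, A, D, B

I has no prerequisites → I first.
J and F are both available; J is listed later → J.
G and E now also ready, so the ready set is {G, F, E}; G is listed later → G.
Ready: F and E. F is listed later → F.
Next only E has its prerequisites met → E.
Now H, C and A have their prerequisites met. H is listed later, so H next.
Now C and A have their prerequisites met. C is listed later, so C next.
A needed F and E, now all done → A.
D and B are both available; D is listed later → D.
That leaves B as the only ready step → B.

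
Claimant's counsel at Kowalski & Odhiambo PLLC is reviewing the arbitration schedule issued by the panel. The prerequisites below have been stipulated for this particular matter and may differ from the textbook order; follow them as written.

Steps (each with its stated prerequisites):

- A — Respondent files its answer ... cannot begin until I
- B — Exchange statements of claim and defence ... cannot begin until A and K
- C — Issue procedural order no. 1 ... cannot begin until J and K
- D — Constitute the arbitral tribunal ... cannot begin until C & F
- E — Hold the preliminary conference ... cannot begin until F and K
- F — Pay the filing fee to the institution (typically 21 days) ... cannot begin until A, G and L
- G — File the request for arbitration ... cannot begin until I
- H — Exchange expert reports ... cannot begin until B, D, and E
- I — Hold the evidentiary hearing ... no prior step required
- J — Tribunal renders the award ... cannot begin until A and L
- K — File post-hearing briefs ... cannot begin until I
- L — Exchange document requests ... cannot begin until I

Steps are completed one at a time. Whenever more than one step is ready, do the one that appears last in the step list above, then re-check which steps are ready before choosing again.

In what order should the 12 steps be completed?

I is the only step with nothing outstanding, so it goes first.
Ready: L, K, G and A. L is listed later → L.
Now K, G and A have their prerequisites met. K is listed later, so K next.
Now G and A have their prerequisites met. G is listed later, so G next.
A is the only step now ready → A.
Now J, F and B have their prerequisites met. J is listed later, so J next.
C now also ready, so the ready set is {F, C, B}; F is listed later → F.
E now also ready, so the ready set is {E, C, B}; E is listed later → E.
Now C and B have their prerequisites met. C is listed later, so C next.
D now also ready, so the ready set is {D, B}; D is listed later → D.
Next only B has its prerequisites met → B.
Next only H has its prerequisites met → H.

I L K G A J F E C D B H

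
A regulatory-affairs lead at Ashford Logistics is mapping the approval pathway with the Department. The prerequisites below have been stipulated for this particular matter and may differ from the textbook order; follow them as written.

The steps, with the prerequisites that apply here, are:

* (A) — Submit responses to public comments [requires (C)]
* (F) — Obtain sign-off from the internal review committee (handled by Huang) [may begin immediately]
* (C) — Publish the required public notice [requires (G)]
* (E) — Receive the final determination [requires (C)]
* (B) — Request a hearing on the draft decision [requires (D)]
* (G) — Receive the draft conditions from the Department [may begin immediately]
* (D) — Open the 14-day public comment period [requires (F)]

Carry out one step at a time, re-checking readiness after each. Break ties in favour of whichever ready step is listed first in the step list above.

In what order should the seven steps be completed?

Nothing is required for (F) and (G). (F) is listed earlier → (F) first.
(G) and (D) are both available; (G) is listed earlier → (G).
(C) now also ready, so the ready set is {(C), (D)}; (C) is listed earlier → (C).
(A) and (E) now also ready, so the ready set is {(A), (E), (D)}; (A) is listed earlier → (A).
Now (E) and (D) have their prerequisites met. (E) is listed earlier, so (E) next.
That leaves (D) as the only ready step → (D).
(B) needed (D), now all done → (B).

(F) (G) (C) (A) (E) (D) (B)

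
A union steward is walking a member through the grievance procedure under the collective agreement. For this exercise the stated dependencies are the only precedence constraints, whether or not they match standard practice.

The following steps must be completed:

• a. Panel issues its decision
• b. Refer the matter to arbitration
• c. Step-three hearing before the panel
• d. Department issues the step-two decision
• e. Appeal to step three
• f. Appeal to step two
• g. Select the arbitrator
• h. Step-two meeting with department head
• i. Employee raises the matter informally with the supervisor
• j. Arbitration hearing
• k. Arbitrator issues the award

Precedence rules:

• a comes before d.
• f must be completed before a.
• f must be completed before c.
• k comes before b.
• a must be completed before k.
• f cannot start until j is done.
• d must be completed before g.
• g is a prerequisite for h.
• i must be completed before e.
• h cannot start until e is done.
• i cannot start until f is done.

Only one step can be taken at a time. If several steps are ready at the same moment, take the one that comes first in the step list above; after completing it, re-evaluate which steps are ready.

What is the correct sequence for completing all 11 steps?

j is the only step with nothing outstanding, so it goes first.
f needed j, now all done → f.
Ready: a, c and i. a is listed earlier → a.
c, d, i and k are all available; c is listed earlier → c.
d, i and k are all available; d is listed earlier → d.
g now also ready, so the ready set is {g, i, k}; g is listed earlier → g.
Ready: i and k. i is listed earlier → i.
e and k are both available; e is listed earlier → e.
h now also ready, so the ready set is {h, k}; h is listed earlier → h.
Next only k has its prerequisites met → k.
That leaves b as the only ready step → b.

j, f, a, c, d, g, i, e, h, k, b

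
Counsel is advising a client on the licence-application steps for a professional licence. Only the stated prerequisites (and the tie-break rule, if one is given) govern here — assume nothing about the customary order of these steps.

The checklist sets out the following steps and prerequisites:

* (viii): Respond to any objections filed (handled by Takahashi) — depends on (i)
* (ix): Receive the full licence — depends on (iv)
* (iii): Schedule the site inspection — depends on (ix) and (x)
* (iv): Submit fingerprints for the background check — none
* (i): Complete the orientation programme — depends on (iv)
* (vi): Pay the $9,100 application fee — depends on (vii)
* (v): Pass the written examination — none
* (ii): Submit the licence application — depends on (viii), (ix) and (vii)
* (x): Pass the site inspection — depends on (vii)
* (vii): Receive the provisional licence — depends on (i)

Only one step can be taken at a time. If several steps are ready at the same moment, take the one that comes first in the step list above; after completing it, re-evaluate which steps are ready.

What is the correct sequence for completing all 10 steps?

(iv) (ix) (i) (viii) (v) (vii) (vi) (ii) (x) (iii)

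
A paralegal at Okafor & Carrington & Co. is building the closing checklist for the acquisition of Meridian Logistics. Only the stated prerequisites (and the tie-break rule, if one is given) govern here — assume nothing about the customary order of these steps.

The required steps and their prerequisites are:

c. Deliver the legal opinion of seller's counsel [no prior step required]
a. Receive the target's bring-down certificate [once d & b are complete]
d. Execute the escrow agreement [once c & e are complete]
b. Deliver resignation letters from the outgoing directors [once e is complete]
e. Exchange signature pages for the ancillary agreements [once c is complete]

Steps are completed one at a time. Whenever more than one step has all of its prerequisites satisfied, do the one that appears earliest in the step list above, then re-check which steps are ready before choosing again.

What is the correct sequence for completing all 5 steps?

c has no prerequisites → c first.
e is the only step now ready → e.
d and b are both available; d is listed earlier → d.
Next only b has its prerequisites met → b.
That leaves a as the only ready step → a.

c, e, d, b, a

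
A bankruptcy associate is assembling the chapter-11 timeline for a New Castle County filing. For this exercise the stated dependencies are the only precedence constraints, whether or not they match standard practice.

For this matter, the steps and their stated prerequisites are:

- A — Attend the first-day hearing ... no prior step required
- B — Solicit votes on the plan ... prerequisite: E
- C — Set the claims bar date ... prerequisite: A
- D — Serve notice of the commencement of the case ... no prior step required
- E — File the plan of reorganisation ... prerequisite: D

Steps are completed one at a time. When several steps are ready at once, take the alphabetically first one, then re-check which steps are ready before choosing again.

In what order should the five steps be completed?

Nothing is required for A and D. A has the earlier label → A first.
Now C and D have their prerequisites met. C has the earlier label, so C next.
That leaves D as the only ready step → D.
E needed D, now all done → E.
B is the only step now ready → B.

A, C, D, E, B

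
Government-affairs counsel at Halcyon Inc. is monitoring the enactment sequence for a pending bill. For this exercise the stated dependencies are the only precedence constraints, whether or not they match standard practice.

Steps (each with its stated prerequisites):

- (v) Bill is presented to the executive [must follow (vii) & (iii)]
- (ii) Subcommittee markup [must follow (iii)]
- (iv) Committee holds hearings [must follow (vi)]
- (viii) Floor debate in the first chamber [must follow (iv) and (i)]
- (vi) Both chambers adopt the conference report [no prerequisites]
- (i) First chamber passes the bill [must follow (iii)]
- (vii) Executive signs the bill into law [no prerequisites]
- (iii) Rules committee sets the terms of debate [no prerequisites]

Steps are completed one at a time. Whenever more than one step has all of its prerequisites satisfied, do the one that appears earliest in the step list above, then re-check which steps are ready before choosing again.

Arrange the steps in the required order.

(vi) → (iv) → (vii) → (iii) → (v) → (ii) → (i) → (viii)

Nothing is required for (vi), (vii) and (iii). (vi) is listed earlier → (vi) first.
Ready: (iv), (vii) and (iii). (iv) is listed earlier → (iv).
(vii) and (iii) are both available; (vii) is listed earlier → (vii).
That leaves (iii) as the only ready step → (iii).
(v), (ii) and (i) are all available; (v) is listed earlier → (v).
(ii) and (i) are both available; (ii) is listed earlier → (ii).
That leaves (i) as the only ready step → (i).
(viii) is the only step now ready → (viii).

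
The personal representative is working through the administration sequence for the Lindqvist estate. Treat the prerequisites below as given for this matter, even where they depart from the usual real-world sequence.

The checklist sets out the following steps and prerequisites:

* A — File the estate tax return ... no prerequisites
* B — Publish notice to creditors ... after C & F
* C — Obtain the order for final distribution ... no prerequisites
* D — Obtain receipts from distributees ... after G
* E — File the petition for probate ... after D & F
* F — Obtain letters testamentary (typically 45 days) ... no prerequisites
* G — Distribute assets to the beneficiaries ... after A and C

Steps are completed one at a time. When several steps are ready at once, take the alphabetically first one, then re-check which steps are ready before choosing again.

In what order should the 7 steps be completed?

A, C and F have no prerequisites; A has the earlier label, so A is first.
Ready: C and F. C has the earlier label → C.
Now F and G have their prerequisites met. F has the earlier label, so F next.
B and G are both available; B has the earlier label → B.
That leaves G as the only ready step → G.
D needed G, now all done → D.
E needed D and F, now all done → E.

A C F B G D E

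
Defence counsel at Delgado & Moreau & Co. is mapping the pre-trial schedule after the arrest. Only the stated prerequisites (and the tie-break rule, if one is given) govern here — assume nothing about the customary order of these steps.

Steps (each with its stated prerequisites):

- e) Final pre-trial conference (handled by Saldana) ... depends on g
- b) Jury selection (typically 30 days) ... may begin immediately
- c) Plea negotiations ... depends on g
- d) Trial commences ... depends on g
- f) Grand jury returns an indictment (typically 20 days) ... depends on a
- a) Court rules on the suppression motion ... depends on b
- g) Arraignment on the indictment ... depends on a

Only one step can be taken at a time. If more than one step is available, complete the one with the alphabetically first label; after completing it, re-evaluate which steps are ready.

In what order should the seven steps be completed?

b → a → f → g → c → d → e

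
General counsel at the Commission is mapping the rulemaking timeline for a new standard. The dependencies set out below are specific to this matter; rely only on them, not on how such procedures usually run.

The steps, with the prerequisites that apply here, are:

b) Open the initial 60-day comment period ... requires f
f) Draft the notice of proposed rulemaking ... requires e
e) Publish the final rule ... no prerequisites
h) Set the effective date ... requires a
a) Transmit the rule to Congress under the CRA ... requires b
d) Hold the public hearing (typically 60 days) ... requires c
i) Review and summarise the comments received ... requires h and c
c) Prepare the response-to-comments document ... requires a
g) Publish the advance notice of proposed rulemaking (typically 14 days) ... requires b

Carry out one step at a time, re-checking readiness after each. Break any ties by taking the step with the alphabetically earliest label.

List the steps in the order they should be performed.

e f b a c d g h i

e has no prerequisites → e first.
Next only f has its prerequisites met → f.
That leaves b as the only ready step → b.
Ready: a and g. a has the earlier label → a.
Ready: c, g and h. c has the earlier label → c.
Now d, g and h have their prerequisites met. d has the earlier label, so d next.
g and h are both available; g has the earlier label → g.
Next only h has its prerequisites met → h.
That leaves i as the only ready step → i.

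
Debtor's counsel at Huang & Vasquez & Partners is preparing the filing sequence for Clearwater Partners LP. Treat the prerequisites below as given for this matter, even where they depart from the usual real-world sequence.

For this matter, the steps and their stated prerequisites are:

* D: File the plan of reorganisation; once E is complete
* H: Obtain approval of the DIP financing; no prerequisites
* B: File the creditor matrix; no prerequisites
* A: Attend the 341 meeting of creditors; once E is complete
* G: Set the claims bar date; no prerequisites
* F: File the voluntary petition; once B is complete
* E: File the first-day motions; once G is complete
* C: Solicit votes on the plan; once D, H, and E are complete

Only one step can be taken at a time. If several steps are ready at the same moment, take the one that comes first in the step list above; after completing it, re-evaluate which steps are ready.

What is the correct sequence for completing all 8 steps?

H, B and G have no prerequisites; H is listed earlier, so H is first.
B and G are both available; B is listed earlier → B.
F now also ready, so the ready set is {G, F}; G is listed earlier → G.
F and E are both available; F is listed earlier → F.
E needed G, now all done → E.
Ready: D and A. D is listed earlier → D.
Now A and C have their prerequisites met. A is listed earlier, so A next.
Next only C has its prerequisites met → C.

H, B, G, F, E, D, A, C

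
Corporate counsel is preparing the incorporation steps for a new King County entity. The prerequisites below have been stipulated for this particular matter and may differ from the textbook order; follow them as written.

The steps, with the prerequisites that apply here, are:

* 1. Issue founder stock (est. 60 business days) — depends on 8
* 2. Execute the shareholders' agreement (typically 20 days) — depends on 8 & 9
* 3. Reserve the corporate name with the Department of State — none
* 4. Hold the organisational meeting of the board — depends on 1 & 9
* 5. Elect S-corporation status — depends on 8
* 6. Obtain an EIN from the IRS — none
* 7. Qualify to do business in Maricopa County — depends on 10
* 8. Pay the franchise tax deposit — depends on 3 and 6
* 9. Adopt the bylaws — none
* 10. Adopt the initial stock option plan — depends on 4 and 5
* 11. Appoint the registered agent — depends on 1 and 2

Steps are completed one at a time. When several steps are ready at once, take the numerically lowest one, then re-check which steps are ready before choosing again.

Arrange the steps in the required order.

3, 6, 8, 1, 5, 9, 2, 4, 10, 7, 11

3, 6 and 9 have no prerequisites; 3 has the earlier label, so 3 is first.
Now 6 and 9 have their prerequisites met. 6 has the earlier label, so 6 next.
Now 8 and 9 have their prerequisites met. 8 has the earlier label, so 8 next.
1 and 5 now also ready, so the ready set is {1, 5, 9}; 1 has the earlier label → 1.
Now 5 and 9 have their prerequisites met. 5 has the earlier label, so 5 next.
That leaves 9 as the only ready step → 9.
2 and 4 are both available; 2 has the earlier label → 2.
Ready: 4 and 11. 4 has the earlier label → 4.
Now 10 and 11 have their prerequisites met. 10 has the earlier label, so 10 next.
Ready: 7 and 11. 7 has the earlier label → 7.
11 needed 1 and 2, now all done → 11.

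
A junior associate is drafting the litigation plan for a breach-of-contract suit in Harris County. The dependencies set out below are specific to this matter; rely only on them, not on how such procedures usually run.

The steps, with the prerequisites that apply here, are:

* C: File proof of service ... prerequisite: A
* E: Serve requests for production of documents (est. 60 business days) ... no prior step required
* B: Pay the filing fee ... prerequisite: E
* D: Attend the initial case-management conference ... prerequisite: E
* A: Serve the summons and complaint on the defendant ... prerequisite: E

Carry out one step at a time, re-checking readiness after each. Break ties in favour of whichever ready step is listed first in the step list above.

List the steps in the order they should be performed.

E B D A C

E has no prerequisites → E first.
B, D and A are all available; B is listed earlier → B.
Now D and A have their prerequisites met. D is listed earlier, so D next.
A is the only step now ready → A.
C needed A, now all done → C.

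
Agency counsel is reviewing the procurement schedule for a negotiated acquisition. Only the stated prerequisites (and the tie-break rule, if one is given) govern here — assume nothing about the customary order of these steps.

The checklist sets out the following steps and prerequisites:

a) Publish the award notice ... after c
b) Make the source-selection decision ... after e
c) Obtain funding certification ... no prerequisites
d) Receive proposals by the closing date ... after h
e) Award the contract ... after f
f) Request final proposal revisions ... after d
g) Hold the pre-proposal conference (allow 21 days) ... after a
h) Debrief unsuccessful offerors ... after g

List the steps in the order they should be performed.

c, a, g, h, d, f, e, b

c is the only step with nothing outstanding, so it goes first.
a needed c, now all done → a.
That leaves g as the only ready step → g.
h is the only step now ready → h.
d is the only step now ready → d.
Next only f has its prerequisites met → f.
That leaves e as the only ready step → e.
b is the only step now ready → b.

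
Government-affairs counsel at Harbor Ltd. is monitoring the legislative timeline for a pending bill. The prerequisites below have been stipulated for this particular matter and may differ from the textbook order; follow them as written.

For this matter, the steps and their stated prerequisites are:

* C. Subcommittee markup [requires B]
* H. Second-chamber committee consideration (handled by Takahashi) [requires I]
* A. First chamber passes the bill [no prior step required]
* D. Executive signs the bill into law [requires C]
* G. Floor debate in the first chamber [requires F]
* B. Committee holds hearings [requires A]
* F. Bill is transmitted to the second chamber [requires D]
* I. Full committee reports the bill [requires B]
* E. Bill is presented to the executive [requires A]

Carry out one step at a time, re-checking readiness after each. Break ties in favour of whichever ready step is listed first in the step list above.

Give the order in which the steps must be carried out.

A has no prerequisites → A first.
Now B and E have their prerequisites met. B is listed earlier, so B next.
C and I now also ready, so the ready set is {C, I, E}; C is listed earlier → C.
D, I and E are all available; D is listed earlier → D.
Now F, I and E have their prerequisites met. F is listed earlier, so F next.
Ready: G, I and E. G is listed earlier → G.
Now I and E have their prerequisites met. I is listed earlier, so I next.
H now also ready, so the ready set is {H, E}; H is listed earlier → H.
That leaves E as the only ready step → E.

A, B, C, D, F, G, I, H, E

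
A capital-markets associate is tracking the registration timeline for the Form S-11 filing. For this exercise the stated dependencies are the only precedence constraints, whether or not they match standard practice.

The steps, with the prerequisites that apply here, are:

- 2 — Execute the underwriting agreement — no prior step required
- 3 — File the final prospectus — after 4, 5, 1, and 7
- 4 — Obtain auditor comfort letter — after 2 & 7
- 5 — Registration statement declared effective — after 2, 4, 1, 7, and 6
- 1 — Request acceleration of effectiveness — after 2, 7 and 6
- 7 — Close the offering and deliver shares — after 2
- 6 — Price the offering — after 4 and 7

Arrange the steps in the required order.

2 → 7 → 4 → 6 → 1 → 5 → 3

Only 2 has no prerequisites, so it is first.
Next only 7 has its prerequisites met → 7.
4 needed 2 and 7, now all done → 4.
That leaves 6 as the only ready step → 6.
1 needed 2, 7 and 6, now all done → 1.
5 is the only step now ready → 5.
3 needed 4, 5, 1 and 7, now all done → 3.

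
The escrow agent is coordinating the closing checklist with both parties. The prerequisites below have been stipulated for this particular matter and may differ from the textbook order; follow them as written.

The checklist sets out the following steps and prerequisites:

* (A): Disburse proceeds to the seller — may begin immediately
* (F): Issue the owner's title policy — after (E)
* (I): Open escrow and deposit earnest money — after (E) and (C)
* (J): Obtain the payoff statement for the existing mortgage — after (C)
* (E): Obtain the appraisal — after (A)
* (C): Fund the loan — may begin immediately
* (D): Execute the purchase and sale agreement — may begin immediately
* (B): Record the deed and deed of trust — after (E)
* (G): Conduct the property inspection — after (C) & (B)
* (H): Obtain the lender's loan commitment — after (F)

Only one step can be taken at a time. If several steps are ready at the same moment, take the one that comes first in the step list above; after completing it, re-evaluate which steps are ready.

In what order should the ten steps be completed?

(A), (E), (F), (C), (I), (J), (D), (B), (G), (H)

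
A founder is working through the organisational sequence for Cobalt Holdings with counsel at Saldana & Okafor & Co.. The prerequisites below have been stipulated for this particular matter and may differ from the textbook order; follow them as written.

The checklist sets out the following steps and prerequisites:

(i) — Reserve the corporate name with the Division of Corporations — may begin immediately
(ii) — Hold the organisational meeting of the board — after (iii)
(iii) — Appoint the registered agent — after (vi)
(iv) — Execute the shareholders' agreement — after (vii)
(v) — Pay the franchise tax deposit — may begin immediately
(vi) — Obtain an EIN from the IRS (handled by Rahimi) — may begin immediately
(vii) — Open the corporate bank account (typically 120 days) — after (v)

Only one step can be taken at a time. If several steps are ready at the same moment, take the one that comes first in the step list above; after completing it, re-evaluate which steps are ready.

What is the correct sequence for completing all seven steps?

(i), (v), (vi), (iii), (ii), (vii), (iv)

(i), (v) and (vi) have no prerequisites; (i) is listed earlier, so (i) is first.
(v) and (vi) are both available; (v) is listed earlier → (v).
(vii) now also ready, so the ready set is {(vi), (vii)}; (vi) is listed earlier → (vi).
(iii) now also ready, so the ready set is {(iii), (vii)}; (iii) is listed earlier → (iii).
Now (ii) and (vii) have their prerequisites met. (ii) is listed earlier, so (ii) next.
(vii) needed (v), now all done → (vii).
(iv) needed (vii), now all done → (iv).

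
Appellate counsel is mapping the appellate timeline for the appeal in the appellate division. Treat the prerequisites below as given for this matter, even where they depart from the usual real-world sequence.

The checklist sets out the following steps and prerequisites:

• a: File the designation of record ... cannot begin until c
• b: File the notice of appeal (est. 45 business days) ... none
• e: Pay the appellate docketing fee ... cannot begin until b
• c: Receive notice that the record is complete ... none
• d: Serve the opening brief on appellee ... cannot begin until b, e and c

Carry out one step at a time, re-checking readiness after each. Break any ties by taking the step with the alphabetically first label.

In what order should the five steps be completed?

b → c → a → e → d

b and c have no prerequisites; b has the earlier label, so b is first.
Ready: c and e. c has the earlier label → c.
Now a and e have their prerequisites met. a has the earlier label, so a next.
Next only e has its prerequisites met → e.
d needed b, c and e, now all done → d.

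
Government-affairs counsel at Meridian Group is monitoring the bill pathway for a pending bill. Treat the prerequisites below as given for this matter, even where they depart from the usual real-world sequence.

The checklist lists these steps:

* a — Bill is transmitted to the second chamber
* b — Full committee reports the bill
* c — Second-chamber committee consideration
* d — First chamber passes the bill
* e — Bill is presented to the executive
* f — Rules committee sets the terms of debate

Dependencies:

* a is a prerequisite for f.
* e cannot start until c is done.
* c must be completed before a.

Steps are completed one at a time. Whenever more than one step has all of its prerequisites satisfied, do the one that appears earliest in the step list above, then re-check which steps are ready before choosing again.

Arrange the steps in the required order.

b c a d e f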